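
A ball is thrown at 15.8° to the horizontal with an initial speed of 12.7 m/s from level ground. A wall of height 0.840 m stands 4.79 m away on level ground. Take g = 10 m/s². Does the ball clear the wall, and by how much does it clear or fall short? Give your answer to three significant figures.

No — it falls 0.253 m short of clearing the wall.

v_x = 12.7 cos 15.8° = 12.22 m/s; v_y0 = 12.7 sin 15.8° = 3.458 m/s.
Time to reach the wall: t = 4.79 / 12.22 = 0.3920 s.
Height at that point: y = 3.458×0.3920 − 5.000×0.3920² = 0.5872 m.
That is 0.840 − 0.5872 = 0.253 m below the top of the wall, so the ball does not clear it.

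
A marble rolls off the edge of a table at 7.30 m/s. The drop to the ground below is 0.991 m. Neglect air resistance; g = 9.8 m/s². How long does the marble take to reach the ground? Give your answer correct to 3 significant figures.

0.450 s

The horizontal speed doesn't affect the fall. With v_y0 = 0, h = ½ g t².
t = √(2 × 0.991 / 9.8) = √0.2022 = 0.450 s.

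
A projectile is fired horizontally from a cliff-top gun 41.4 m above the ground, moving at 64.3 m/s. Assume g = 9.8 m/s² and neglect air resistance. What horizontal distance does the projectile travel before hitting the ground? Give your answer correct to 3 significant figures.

Initial vertical velocity is zero, so the fall time comes from h = ½ g t²: t = √(2 × 41.4 / 9.8) = 2.907 s.
Horizontal motion is uniform at 64.3 m/s, so x = 64.3 × 2.907 = 187 m.

187 m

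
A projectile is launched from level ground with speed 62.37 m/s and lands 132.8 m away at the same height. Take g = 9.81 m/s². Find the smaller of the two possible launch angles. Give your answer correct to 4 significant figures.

Level-ground range: R = v₀² sin(2θ)/g ⇒ sin 2θ = R g / v₀² = 132.8×9.81/62.37² = 0.3349.
2θ = arcsin(0.3349) = 19.566° or 180° − 19.566° = 160.434°.
So θ = 9.783° or θ = 80.22°.

9.783°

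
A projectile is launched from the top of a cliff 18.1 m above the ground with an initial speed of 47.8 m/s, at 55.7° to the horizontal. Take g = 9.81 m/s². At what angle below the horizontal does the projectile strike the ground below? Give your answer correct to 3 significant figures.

v_x = 47.8 cos 55.7° = 26.94 m/s.
At impact |v_y| = √(v_y0² + 2 g h) = √(39.49² + 2×9.81×18.1) = 43.76 m/s.
Angle below horizontal = arctan(|v_y| / v_x) = arctan(43.76 / 26.94) = 58.4°.

58.4°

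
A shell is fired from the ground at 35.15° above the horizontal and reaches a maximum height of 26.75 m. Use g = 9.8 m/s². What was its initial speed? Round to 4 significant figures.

At maximum height v_y = 0, so (v₀ sin θ)² = 2 g H.
v₀ sin 35.15° = √(2 × 9.8 × 26.75) = 22.898 m/s.
v₀ = 22.898 / sin 35.15° = 22.898 / 0.5757 = 39.77 m/s.

39.77 m/s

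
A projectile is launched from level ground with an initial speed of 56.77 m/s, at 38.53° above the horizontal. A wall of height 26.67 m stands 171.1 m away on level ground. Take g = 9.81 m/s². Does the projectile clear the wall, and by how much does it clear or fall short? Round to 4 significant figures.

Yes — it clears the wall by 36.77 m.

v_x = 56.77 cos 38.53° = 44.410 m/s; v_y0 = 56.77 sin 38.53° = 35.363 m/s.
Time to reach the wall: t = 171.1 / 44.410 = 3.8527 s.
Height at that point: y = 35.363×3.8527 − 4.905×3.8527² = 63.437 m.
That is 63.437 − 26.67 = 36.77 m above the top of the wall, so the projectile clears it.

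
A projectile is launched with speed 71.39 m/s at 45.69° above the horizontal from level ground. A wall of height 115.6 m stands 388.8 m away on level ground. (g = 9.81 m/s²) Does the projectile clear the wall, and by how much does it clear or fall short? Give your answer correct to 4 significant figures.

v_x = 71.39 cos 45.69° = 49.869 m/s; v_y0 = 71.39 sin 45.69° = 51.085 m/s.
Time to reach the wall: t = 388.8 / 49.869 = 7.7964 s.
Height at that point: y = 51.085×7.7964 − 4.905×7.7964² = 100.13 m.
That is 115.6 − 100.13 = 15.47 m below the top of the wall, so the projectile does not clear it.

No — it falls 15.47 m short of clearing the wall.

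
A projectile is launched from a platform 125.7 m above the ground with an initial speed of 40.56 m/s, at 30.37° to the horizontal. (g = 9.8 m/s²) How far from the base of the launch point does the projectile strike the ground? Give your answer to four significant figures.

Components: v_x = 40.56 cos 30.37° = 34.994 m/s, v_y = 40.56 sin 30.37° = 20.506 m/s.
Vertical: 0 = 125.7 + 20.506 t − ½(9.8) t² ⇒ 4.900 t² − 20.506 t − 125.7 = 0.
t = [20.506 + √(420.50 + 2463.7)] / 9.800 = 7.5725 s.
Horizontal: R = v_x · t = 34.994 × 7.5725 = 265.0 m.

265.0 m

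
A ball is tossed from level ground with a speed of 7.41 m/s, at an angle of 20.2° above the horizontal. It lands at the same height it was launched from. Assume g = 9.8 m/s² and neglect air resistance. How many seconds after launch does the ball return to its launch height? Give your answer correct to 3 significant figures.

0.522 s

Vertical component: v_y = 7.41 sin 20.2° = 2.559 m/s.
For a projectile landing at launch height, time of flight is t = 2 v_y / g = 2 × 2.559 / 9.8 = 0.522 s.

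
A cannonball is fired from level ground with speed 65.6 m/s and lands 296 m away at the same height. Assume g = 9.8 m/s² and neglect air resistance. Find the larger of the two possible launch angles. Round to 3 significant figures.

Level-ground range: R = v₀² sin(2θ)/g ⇒ sin 2θ = R g / v₀² = 296×9.8/65.6² = 0.6741.
2θ = arcsin(0.6741) = 42.38° or 180° − 42.38° = 137.62°.
So θ = 21.2° or θ = 68.8°.

68.8°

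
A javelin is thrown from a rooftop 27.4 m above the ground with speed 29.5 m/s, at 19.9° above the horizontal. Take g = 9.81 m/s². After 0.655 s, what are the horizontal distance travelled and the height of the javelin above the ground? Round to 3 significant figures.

v_x = 29.5 cos 19.9° = 27.74 m/s; v_y0 = 29.5 sin 19.9° = 10.04 m/s.
x = v_x t = 27.74 × 0.655 = 18.2 m.
y = 27.4 + v_y0 t − ½ g t² = 31.9 m.

x = 18.2 m, y = 31.9 m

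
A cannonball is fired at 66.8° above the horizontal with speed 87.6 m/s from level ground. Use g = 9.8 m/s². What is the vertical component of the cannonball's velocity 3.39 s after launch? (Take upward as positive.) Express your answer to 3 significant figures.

Initial vertical component: v_y0 = 87.6 sin 66.8° = 80.52 m/s.
v_y(t) = v_y0 − g t = 80.52 − 9.8 × 3.39 = 47.3 m/s.

47.3 m/s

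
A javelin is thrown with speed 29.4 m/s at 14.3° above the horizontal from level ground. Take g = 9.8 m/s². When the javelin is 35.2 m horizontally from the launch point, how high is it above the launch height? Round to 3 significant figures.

1.49 m

v_x = 29.4 cos 14.3° = 28.49 m/s, v_y0 = 29.4 sin 14.3° = 7.262 m/s.
Time to reach x = 35.2 m: t = x / v_x = 35.2 / 28.49 = 1.236 s.
y = v_y0 t − ½ g t² = 7.262×1.236 − 4.900×1.236² = 1.49 m.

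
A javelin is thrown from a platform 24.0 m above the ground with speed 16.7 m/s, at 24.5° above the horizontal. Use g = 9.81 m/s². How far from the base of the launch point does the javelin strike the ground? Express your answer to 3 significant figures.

46.0 m

Components: v_x = 16.7 cos 24.5° = 15.20 m/s, v_y = 16.7 sin 24.5° = 6.925 m/s.
Vertical: 0 = 24.0 + 6.925 t − ½(9.81) t² ⇒ 4.905 t² − 6.925 t − 24.0 = 0.
t = [6.925 + √(47.96 + 470.9)] / 9.810 = 3.028 s.
Horizontal: R = v_x · t = 15.20 × 3.028 = 46.0 m.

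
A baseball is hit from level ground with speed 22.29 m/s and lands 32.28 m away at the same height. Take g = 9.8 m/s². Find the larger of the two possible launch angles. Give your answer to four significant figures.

Level-ground range: R = v₀² sin(2θ)/g ⇒ sin 2θ = R g / v₀² = 32.28×9.8/22.29² = 0.6367.
2θ = arcsin(0.6367) = 39.546° or 180° − 39.546° = 140.454°.
So θ = 19.77° or θ = 70.23°.

70.23°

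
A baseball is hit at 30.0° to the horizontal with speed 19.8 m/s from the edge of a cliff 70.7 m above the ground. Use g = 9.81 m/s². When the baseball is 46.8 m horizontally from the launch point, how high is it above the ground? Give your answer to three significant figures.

61.2 m

v_x = 19.8 cos 30.0° = 17.15 m/s, v_y0 = 19.8 sin 30.0° = 9.900 m/s.
Time to reach x = 46.8 m: t = x / v_x = 46.8 / 17.15 = 2.729 s.
y = 70.7 + v_y0 t − ½ g t² = 70.7 + 9.900×2.729 − 4.905×2.729² = 61.2 m.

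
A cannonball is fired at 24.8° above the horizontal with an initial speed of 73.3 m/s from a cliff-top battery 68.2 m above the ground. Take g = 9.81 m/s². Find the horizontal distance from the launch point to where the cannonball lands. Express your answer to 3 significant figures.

Components: v_x = 73.3 cos 24.8° = 66.54 m/s, v_y = 73.3 sin 24.8° = 30.75 m/s.
Vertical: 0 = 68.2 + 30.75 t − ½(9.81) t² ⇒ 4.905 t² − 30.75 t − 68.2 = 0.
t = [30.75 + √(945.6 + 1338)] / 9.810 = 8.006 s.
Horizontal: R = v_x · t = 66.54 × 8.006 = 533 m.

533 m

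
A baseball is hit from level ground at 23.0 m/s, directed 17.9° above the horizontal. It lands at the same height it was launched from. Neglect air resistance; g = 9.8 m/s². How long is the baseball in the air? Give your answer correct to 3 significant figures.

1.44 s

Vertical component: v_y = 23.0 sin 17.9° = 7.069 m/s.
For a projectile landing at launch height, time of flight is t = 2 v_y / g = 2 × 7.069 / 9.8 = 1.44 s.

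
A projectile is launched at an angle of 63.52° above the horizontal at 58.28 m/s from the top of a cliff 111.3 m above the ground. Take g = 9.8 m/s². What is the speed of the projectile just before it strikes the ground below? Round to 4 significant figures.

v_x = 58.28 cos 63.52° = 25.986 m/s is unchanged throughout.
For the vertical component, v_y² = v_y0² + 2 g h = (52.166)² + 2×9.8×111.3 = 4902.8, so |v_y| = 70.020 m/s.
Impact speed = √(v_x² + v_y²) = √(675.27 + 4902.8) = 74.69 m/s.

74.69 m/s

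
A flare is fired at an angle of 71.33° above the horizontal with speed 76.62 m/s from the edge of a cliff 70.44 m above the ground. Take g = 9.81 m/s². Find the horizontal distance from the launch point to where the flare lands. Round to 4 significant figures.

385.4 m

Components: v_x = 76.62 cos 71.33° = 24.527 m/s, v_y = 76.62 sin 71.33° = 72.588 m/s.
Vertical: 0 = 70.44 + 72.588 t − ½(9.81) t² ⇒ 4.905 t² − 72.588 t − 70.44 = 0.
t = [72.588 + √(5269.0 + 1382.0)] / 9.810 = 15.713 s.
Horizontal: R = v_x · t = 24.527 × 15.713 = 385.4 m.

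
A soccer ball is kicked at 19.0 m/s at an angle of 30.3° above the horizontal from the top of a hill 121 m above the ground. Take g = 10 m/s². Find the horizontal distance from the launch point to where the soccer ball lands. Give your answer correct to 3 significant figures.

97.9 m

Components: v_x = 19.0 cos 30.3° = 16.40 m/s, v_y = 19.0 sin 30.3° = 9.586 m/s.
Vertical: 0 = 121 + 9.586 t − ½(10) t² ⇒ 5.000 t² − 9.586 t − 121 = 0.
t = [9.586 + √(91.89 + 2420)] / 10.00 = 5.970 s.
Horizontal: R = v_x · t = 16.40 × 5.970 = 97.9 m.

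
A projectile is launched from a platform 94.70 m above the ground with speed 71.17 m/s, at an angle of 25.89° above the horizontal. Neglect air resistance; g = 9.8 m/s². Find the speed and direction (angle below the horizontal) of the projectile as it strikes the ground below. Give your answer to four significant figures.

83.19 m/s at 39.68° below the horizontal

v_x = 71.17 cos 25.89° = 64.027 m/s (constant).
|v_y| at impact = √((31.076)² + 2×9.8×94.70) = 53.121 m/s.
Speed = √(64.027² + 53.121²) = 83.19 m/s; angle = arctan(53.121/64.027) = 39.68° below horizontal.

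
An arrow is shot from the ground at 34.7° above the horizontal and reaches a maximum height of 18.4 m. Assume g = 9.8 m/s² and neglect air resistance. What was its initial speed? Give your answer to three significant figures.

33.4 m/s

At maximum height v_y = 0, so (v₀ sin θ)² = 2 g H.
v₀ sin 34.7° = √(2 × 9.8 × 18.4) = 18.99 m/s.
v₀ = 18.99 / sin 34.7° = 18.99 / 0.5693 = 33.4 m/s.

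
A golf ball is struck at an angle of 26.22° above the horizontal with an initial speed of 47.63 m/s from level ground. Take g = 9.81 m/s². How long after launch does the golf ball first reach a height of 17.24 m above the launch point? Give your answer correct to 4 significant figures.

v_y0 = 47.63 sin 26.22° = 21.044 m/s.
Set y = v_y0 t − ½ g t² = 17.24: 4.905 t² − 21.044 t + 17.24 = 0.
t = [21.044 ± √(442.85 − 338.25)] / 9.81 = (21.044 ± 10.227) / 9.81, giving t = 1.103 s or t = 3.188 s.
The golf ball is on the way up at the first time, so t = 1.103 s.

1.103 s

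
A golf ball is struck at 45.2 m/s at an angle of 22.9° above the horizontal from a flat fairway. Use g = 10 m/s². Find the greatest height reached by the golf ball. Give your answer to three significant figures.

15.5 m

Vertical component of launch velocity: v_y = 45.2 sin 22.9° = 17.59 m/s.
At the highest point the vertical velocity is zero, so v_y² = 2 g h_max.
h_max = (17.59)² / (2 × 10) = 309.4 / 20.00 = 15.5 m.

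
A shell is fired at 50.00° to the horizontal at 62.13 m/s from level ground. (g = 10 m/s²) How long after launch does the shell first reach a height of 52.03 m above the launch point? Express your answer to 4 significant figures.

1.260 s

v_y0 = 62.13 sin 50.00° = 47.594 m/s.
Set y = v_y0 t − ½ g t² = 52.03: 5.000 t² − 47.594 t + 52.03 = 0.
t = [47.594 ± √(2265.2 − 1040.6)] / 10 = (47.594 ± 34.994) / 10, giving t = 1.260 s or t = 8.259 s.
The shell is on the way up at the first time, so t = 1.260 s.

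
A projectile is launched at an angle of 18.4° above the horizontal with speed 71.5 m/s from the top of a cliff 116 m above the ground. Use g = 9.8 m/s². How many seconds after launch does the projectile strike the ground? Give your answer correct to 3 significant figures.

7.69 s

Vertical component: v_y = 71.5 sin 18.4° = 22.57 m/s.
Taking up as positive with launch at y = 116 m, landing at y = 0: 0 = 116 + 22.57 t − ½(9.8) t².
Solving 4.900 t² − 22.57 t − 116 = 0 gives t = [22.57 + √(22.57² + 4·4.900·116)] / 9.800 = 7.69 s.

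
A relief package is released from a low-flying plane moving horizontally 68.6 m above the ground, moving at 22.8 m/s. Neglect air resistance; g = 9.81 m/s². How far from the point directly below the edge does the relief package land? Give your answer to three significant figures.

85.3 m

Initial vertical velocity is zero, so the fall time comes from h = ½ g t²: t = √(2 × 68.6 / 9.81) = 3.740 s.
Horizontal motion is uniform at 22.8 m/s, so x = 22.8 × 3.740 = 85.3 m.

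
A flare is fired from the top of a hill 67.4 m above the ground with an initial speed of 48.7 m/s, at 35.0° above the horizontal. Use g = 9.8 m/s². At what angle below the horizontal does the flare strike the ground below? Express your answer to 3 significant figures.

v_x = 48.7 cos 35.0° = 39.89 m/s.
At impact |v_y| = √(v_y0² + 2 g h) = √(27.93² + 2×9.8×67.4) = 45.84 m/s.
Angle below horizontal = arctan(|v_y| / v_x) = arctan(45.84 / 39.89) = 49.0°.

49.0°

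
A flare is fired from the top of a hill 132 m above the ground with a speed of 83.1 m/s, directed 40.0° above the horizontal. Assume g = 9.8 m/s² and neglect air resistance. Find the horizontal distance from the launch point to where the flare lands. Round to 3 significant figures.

826 m

Components: v_x = 83.1 cos 40.0° = 63.66 m/s, v_y = 83.1 sin 40.0° = 53.42 m/s.
Vertical: 0 = 132 + 53.42 t − ½(9.8) t² ⇒ 4.900 t² − 53.42 t − 132 = 0.
t = [53.42 + √(2854 + 2587)] / 9.800 = 12.98 s.
Horizontal: R = v_x · t = 63.66 × 12.98 = 826 m.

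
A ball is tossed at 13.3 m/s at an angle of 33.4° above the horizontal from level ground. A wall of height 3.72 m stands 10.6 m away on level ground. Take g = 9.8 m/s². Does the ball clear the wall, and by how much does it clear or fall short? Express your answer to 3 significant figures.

v_x = 13.3 cos 33.4° = 11.10 m/s; v_y0 = 13.3 sin 33.4° = 7.321 m/s.
Time to reach the wall: t = 10.6 / 11.10 = 0.9550 s.
Height at that point: y = 7.321×0.9550 − 4.900×0.9550² = 2.523 m.
That is 3.72 − 2.523 = 1.20 m below the top of the wall, so the ball does not clear it.

No — it falls 1.20 m short of clearing the wall.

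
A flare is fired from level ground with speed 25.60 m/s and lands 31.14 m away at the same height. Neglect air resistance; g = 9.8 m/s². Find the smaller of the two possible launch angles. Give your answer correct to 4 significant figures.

13.88°

Level-ground range: R = v₀² sin(2θ)/g ⇒ sin 2θ = R g / v₀² = 31.14×9.8/25.60² = 0.4657.
2θ = arcsin(0.4657) = 27.756° or 180° − 27.756° = 152.244°.
So θ = 13.88° or θ = 76.12°.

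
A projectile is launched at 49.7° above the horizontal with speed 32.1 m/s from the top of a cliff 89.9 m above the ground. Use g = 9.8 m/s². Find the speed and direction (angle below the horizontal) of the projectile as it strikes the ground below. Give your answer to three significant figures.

v_x = 32.1 cos 49.7° = 20.76 m/s (constant).
|v_y| at impact = √((24.48)² + 2×9.8×89.9) = 48.59 m/s.
Speed = √(20.76² + 48.59²) = 52.8 m/s; angle = arctan(48.59/20.76) = 66.9° below horizontal.

52.8 m/s at 66.9° below the horizontal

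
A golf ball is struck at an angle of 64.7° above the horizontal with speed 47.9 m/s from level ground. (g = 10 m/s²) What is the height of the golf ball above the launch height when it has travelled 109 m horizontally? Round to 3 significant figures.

88.8 m

v_x = 47.9 cos 64.7° = 20.47 m/s, v_y0 = 47.9 sin 64.7° = 43.31 m/s.
Time to reach x = 109 m: t = x / v_x = 109 / 20.47 = 5.325 s.
y = v_y0 t − ½ g t² = 43.31×5.325 − 5.000×5.325² = 88.8 m.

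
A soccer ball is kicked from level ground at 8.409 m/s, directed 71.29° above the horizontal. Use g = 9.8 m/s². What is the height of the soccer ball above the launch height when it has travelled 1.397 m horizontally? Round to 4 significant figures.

v_x = 8.409 cos 71.29° = 2.6974 m/s, v_y0 = 8.409 sin 71.29° = 7.9646 m/s.
Time to reach x = 1.397 m: t = x / v_x = 1.397 / 2.6974 = 0.51791 s.
y = v_y0 t − ½ g t² = 7.9646×0.51791 − 4.900×0.51791² = 2.811 m.

2.811 m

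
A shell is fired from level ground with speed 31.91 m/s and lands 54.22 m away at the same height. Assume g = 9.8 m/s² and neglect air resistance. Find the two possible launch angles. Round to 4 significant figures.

15.73° and 74.27°

Level-ground range: R = v₀² sin(2θ)/g ⇒ sin 2θ = R g / v₀² = 54.22×9.8/31.91² = 0.5218.
2θ = arcsin(0.5218) = 31.453° or 180° − 31.453° = 148.547°.
So θ = 15.73° or θ = 74.27°.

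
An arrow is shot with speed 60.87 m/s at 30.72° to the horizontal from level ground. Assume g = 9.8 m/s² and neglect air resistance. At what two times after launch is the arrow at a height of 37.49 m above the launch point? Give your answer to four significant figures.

1.618 s and 4.728 s

v_y0 = 60.87 sin 30.72° = 31.095 m/s.
Set y = v_y0 t − ½ g t² = 37.49: 4.900 t² − 31.095 t + 37.49 = 0.
t = [31.095 ± √(966.90 − 734.80)] / 9.8 = (31.095 ± 15.235) / 9.8, giving t = 1.618 s or t = 4.728 s.
So the arrow is at 37.49 m at t = 1.618 s (rising) and t = 4.728 s (falling).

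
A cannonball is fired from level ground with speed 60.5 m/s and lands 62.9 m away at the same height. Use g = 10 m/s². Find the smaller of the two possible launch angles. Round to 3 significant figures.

Level-ground range: R = v₀² sin(2θ)/g ⇒ sin 2θ = R g / v₀² = 62.9×10/60.5² = 0.1718.
2θ = arcsin(0.1718) = 9.892° or 180° − 9.892° = 170.108°.
So θ = 4.95° or θ = 85.1°.

4.95°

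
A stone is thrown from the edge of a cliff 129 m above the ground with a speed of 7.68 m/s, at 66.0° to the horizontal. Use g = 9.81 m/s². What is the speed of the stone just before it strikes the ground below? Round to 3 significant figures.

v_x = 7.68 cos 66.0° = 3.124 m/s is unchanged throughout.
For the vertical component, v_y² = v_y0² + 2 g h = (7.016)² + 2×9.81×129 = 2580, so |v_y| = 50.79 m/s.
Impact speed = √(v_x² + v_y²) = √(9.759 + 2580) = 50.9 m/s.

50.9 m/s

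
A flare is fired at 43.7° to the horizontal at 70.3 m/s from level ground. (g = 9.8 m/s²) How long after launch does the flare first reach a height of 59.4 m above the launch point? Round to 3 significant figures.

v_y0 = 70.3 sin 43.7° = 48.57 m/s.
Set y = v_y0 t − ½ g t² = 59.4: 4.900 t² − 48.57 t + 59.4 = 0.
t = [48.57 ± √(2359 − 1164)] / 9.8 = (48.57 ± 34.57) / 9.8, giving t = 1.43 s or t = 8.48 s.
The flare is on the way up at the first time, so t = 1.43 s.

1.43 s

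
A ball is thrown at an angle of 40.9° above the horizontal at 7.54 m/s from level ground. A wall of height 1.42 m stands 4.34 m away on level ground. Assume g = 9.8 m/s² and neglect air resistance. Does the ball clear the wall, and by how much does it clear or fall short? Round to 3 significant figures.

v_x = 7.54 cos 40.9° = 5.699 m/s; v_y0 = 7.54 sin 40.9° = 4.937 m/s.
Time to reach the wall: t = 4.34 / 5.699 = 0.7615 s.
Height at that point: y = 4.937×0.7615 − 4.900×0.7615² = 0.9181 m.
That is 1.42 − 0.9181 = 0.502 m below the top of the wall, so the ball does not clear it.

No — it falls 0.502 m short of clearing the wall.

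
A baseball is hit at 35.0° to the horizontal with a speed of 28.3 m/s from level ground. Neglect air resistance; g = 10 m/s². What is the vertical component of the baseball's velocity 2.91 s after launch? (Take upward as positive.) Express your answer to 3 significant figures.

-12.9 m/s

Initial vertical component: v_y0 = 28.3 sin 35.0° = 16.23 m/s.
v_y(t) = v_y0 − g t = 16.23 − 10 × 2.91 = -12.9 m/s.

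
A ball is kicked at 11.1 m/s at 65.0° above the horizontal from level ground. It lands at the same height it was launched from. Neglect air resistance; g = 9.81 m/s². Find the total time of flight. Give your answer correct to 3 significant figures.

Vertical component: v_y = 11.1 sin 65.0° = 10.06 m/s.
For a projectile landing at launch height, time of flight is t = 2 v_y / g = 2 × 10.06 / 9.81 = 2.05 s.

2.05 s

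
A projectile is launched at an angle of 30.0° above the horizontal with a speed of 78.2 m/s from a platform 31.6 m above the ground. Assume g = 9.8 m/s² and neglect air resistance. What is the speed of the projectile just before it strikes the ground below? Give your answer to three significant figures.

v_x = 78.2 cos 30.0° = 67.72 m/s is unchanged throughout.
For the vertical component, v_y² = v_y0² + 2 g h = (39.10)² + 2×9.8×31.6 = 2148, so |v_y| = 46.35 m/s.
Impact speed = √(v_x² + v_y²) = √(4586 + 2148) = 82.1 m/s.

82.1 m/s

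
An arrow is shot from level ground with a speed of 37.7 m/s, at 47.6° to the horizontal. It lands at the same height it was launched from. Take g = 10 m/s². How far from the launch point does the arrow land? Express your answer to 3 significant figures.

For level ground, R = v₀² sin(2θ) / g.
sin(2 × 47.6°) = sin 95.20° = 0.9959.
R = (37.7)² × 0.9959 / 10 = 142 m.

142 m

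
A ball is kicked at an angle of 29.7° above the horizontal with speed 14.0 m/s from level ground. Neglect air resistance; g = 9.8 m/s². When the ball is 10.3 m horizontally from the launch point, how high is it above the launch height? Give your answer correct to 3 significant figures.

2.36 m

v_x = 14.0 cos 29.7° = 12.16 m/s, v_y0 = 14.0 sin 29.7° = 6.936 m/s.
Time to reach x = 10.3 m: t = x / v_x = 10.3 / 12.16 = 0.8470 s.
y = v_y0 t − ½ g t² = 6.936×0.8470 − 4.900×0.8470² = 2.36 m.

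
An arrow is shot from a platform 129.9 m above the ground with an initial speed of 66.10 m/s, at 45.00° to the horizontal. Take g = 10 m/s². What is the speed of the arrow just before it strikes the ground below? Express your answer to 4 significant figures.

83.47 m/s

v_x = 66.10 cos 45.00° = 46.740 m/s is unchanged throughout.
For the vertical component, v_y² = v_y0² + 2 g h = (46.740)² + 2×10×129.9 = 4782.6, so |v_y| = 69.156 m/s.
Impact speed = √(v_x² + v_y²) = √(2184.6 + 4782.6) = 83.47 m/s.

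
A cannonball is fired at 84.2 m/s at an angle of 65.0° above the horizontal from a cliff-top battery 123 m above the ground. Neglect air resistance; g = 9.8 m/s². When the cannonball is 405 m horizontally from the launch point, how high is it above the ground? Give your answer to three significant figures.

v_x = 84.2 cos 65.0° = 35.58 m/s, v_y0 = 84.2 sin 65.0° = 76.31 m/s.
Time to reach x = 405 m: t = x / v_x = 405 / 35.58 = 11.38 s.
y = 123 + v_y0 t − ½ g t² = 123 + 76.31×11.38 − 4.900×11.38² = 357 m.

357 m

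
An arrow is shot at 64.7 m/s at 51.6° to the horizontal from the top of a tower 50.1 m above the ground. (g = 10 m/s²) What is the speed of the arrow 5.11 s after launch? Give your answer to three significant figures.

v_x = 64.7 cos 51.6° = 40.19 m/s (constant).
v_y(t) = 64.7 sin 51.6° − g t = 50.70 − 10 × 5.11 = -0.4000 m/s.
Speed = √(v_x² + v_y²) = √(1615 + 0.1600) = 40.2 m/s.

40.2 m/s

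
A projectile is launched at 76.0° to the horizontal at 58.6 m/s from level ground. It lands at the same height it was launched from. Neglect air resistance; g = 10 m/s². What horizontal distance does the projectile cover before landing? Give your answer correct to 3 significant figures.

161 m

For level ground, R = v₀² sin(2θ) / g.
sin(2 × 76.0°) = sin 152.0° = 0.4695.
R = (58.6)² × 0.4695 / 10 = 161 m.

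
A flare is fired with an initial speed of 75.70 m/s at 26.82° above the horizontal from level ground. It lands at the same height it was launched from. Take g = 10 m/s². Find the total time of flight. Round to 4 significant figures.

Vertical component: v_y = 75.70 sin 26.82° = 34.155 m/s.
For a projectile landing at launch height, time of flight is t = 2 v_y / g = 2 × 34.155 / 10 = 6.831 s.

6.831 s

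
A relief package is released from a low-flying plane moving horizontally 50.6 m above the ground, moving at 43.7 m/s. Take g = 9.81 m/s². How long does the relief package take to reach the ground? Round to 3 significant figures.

3.21 s

The horizontal speed doesn't affect the fall. With v_y0 = 0, h = ½ g t².
t = √(2 × 50.6 / 9.81) = √10.32 = 3.21 s.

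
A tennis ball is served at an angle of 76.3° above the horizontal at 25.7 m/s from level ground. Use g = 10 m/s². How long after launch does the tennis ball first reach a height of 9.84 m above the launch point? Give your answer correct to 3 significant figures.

v_y0 = 25.7 sin 76.3° = 24.97 m/s.
Set y = v_y0 t − ½ g t² = 9.84: 5.000 t² − 24.97 t + 9.84 = 0.
t = [24.97 ± √(623.5 − 196.8)] / 10 = (24.97 ± 20.66) / 10, giving t = 0.431 s or t = 4.56 s.
The tennis ball is on the way up at the first time, so t = 0.431 s.

0.431 s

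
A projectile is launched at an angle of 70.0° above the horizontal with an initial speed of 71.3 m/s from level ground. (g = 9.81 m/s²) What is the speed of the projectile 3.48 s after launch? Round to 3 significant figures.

40.9 m/s

v_x = 71.3 cos 70.0° = 24.39 m/s (constant).
v_y(t) = 71.3 sin 70.0° − g t = 67.00 − 9.81 × 3.48 = 32.86 m/s.
Speed = √(v_x² + v_y²) = √(594.9 + 1080) = 40.9 m/s.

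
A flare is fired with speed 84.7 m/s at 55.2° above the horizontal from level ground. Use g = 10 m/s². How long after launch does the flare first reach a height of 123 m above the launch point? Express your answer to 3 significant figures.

v_y0 = 84.7 sin 55.2° = 69.55 m/s.
Set y = v_y0 t − ½ g t² = 123: 5.000 t² − 69.55 t + 123 = 0.
t = [69.55 ± √(4837 − 2460)] / 10 = (69.55 ± 48.75) / 10, giving t = 2.08 s or t = 11.8 s.
The flare is on the way up at the first time, so t = 2.08 s.

2.08 s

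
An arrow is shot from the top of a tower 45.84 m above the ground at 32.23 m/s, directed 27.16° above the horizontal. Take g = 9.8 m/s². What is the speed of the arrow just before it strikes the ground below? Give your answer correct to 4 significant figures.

44.01 m/s

v_x = 32.23 cos 27.16° = 28.676 m/s is unchanged throughout.
For the vertical component, v_y² = v_y0² + 2 g h = (14.712)² + 2×9.8×45.84 = 1114.9, so |v_y| = 33.390 m/s.
Impact speed = √(v_x² + v_y²) = √(822.31 + 1114.9) = 44.01 m/s.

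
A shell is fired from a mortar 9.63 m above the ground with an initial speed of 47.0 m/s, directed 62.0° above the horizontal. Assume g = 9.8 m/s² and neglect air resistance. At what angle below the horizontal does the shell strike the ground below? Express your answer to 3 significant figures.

63.2°

v_x = 47.0 cos 62.0° = 22.07 m/s.
At impact |v_y| = √(v_y0² + 2 g h) = √(41.50² + 2×9.8×9.63) = 43.71 m/s.
Angle below horizontal = arctan(|v_y| / v_x) = arctan(43.71 / 22.07) = 63.2°.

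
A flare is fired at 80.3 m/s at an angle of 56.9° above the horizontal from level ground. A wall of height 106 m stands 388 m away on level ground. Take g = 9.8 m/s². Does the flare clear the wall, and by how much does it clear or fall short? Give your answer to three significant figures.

v_x = 80.3 cos 56.9° = 43.85 m/s; v_y0 = 80.3 sin 56.9° = 67.27 m/s.
Time to reach the wall: t = 388 / 43.85 = 8.848 s.
Height at that point: y = 67.27×8.848 − 4.900×8.848² = 211.6 m.
That is 211.6 − 106 = 106 m above the top of the wall, so the flare clears it.

Yes — it clears the wall by 106 m.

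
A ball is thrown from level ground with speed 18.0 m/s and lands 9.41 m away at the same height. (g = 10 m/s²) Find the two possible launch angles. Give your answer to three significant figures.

Level-ground range: R = v₀² sin(2θ)/g ⇒ sin 2θ = R g / v₀² = 9.41×10/18.0² = 0.2904.
2θ = arcsin(0.2904) = 16.88° or 180° − 16.88° = 163.12°.
So θ = 8.44° or θ = 81.6°.

8.44° and 81.6°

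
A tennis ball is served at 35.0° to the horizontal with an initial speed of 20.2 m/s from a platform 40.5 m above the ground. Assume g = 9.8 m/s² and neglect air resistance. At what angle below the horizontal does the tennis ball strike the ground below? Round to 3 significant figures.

61.5°

v_x = 20.2 cos 35.0° = 16.55 m/s.
At impact |v_y| = √(v_y0² + 2 g h) = √(11.59² + 2×9.8×40.5) = 30.47 m/s.
Angle below horizontal = arctan(|v_y| / v_x) = arctan(30.47 / 16.55) = 61.5°.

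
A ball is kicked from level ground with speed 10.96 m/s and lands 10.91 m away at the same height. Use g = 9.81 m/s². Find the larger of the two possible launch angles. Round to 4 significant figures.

Level-ground range: R = v₀² sin(2θ)/g ⇒ sin 2θ = R g / v₀² = 10.91×9.81/10.96² = 0.8910.
2θ = arcsin(0.8910) = 62.999° or 180° − 62.999° = 117.001°.
So θ = 31.50° or θ = 58.50°.

58.50°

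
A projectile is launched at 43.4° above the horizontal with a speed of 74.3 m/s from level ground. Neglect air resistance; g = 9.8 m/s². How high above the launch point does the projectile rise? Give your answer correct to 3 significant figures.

Vertical component of launch velocity: v_y = 74.3 sin 43.4° = 51.05 m/s.
At the highest point the vertical velocity is zero, so v_y² = 2 g h_max.
h_max = (51.05)² / (2 × 9.8) = 2606 / 19.60 = 133 m.

133 m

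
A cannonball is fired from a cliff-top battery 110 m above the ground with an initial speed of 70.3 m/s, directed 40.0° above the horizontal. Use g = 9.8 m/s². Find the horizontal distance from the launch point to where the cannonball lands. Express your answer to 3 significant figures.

604 m

Components: v_x = 70.3 cos 40.0° = 53.85 m/s, v_y = 70.3 sin 40.0° = 45.19 m/s.
Vertical: 0 = 110 + 45.19 t − ½(9.8) t² ⇒ 4.900 t² − 45.19 t − 110 = 0.
t = [45.19 + √(2042 + 2156)] / 9.800 = 11.22 s.
Horizontal: R = v_x · t = 53.85 × 11.22 = 604 m.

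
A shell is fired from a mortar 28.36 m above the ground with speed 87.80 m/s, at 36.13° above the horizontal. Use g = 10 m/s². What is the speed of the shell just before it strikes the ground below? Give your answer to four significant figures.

90.97 m/s

v_x = 87.80 cos 36.13° = 70.914 m/s is unchanged throughout.
For the vertical component, v_y² = v_y0² + 2 g h = (51.769)² + 2×10×28.36 = 3247.2, so |v_y| = 56.984 m/s.
Impact speed = √(v_x² + v_y²) = √(5028.8 + 3247.2) = 90.97 m/s.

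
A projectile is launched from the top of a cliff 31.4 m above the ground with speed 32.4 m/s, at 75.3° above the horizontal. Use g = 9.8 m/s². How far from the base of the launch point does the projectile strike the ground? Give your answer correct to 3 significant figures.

Components: v_x = 32.4 cos 75.3° = 8.222 m/s, v_y = 32.4 sin 75.3° = 31.34 m/s.
Vertical: 0 = 31.4 + 31.34 t − ½(9.8) t² ⇒ 4.900 t² − 31.34 t − 31.4 = 0.
t = [31.34 + √(982.2 + 615.4)] / 9.800 = 7.277 s.
Horizontal: R = v_x · t = 8.222 × 7.277 = 59.8 m.

59.8 m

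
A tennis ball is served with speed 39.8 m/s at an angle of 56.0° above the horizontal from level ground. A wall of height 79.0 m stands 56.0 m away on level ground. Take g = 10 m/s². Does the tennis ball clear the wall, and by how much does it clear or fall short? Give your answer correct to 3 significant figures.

v_x = 39.8 cos 56.0° = 22.26 m/s; v_y0 = 39.8 sin 56.0° = 33.00 m/s.
Time to reach the wall: t = 56.0 / 22.26 = 2.516 s.
Height at that point: y = 33.00×2.516 − 5.000×2.516² = 51.38 m.
That is 79.0 − 51.38 = 27.6 m below the top of the wall, so the tennis ball does not clear it.

No — it falls 27.6 m short of clearing the wall.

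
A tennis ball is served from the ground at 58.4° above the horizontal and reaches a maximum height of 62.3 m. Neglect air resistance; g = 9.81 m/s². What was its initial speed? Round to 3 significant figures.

41.0 m/s

At maximum height v_y = 0, so (v₀ sin θ)² = 2 g H.
v₀ sin 58.4° = √(2 × 9.81 × 62.3) = 34.96 m/s.
v₀ = 34.96 / sin 58.4° = 34.96 / 0.8517 = 41.0 m/s.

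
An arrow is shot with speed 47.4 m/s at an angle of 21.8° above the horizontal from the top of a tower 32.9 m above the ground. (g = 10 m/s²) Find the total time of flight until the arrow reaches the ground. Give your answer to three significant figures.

4.87 s

Vertical component: v_y = 47.4 sin 21.8° = 17.60 m/s.
Taking up as positive with launch at y = 32.9 m, landing at y = 0: 0 = 32.9 + 17.60 t − ½(10) t².
Solving 5.000 t² − 17.60 t − 32.9 = 0 gives t = [17.60 + √(17.60² + 4·5.000·32.9)] / 10.00 = 4.87 s.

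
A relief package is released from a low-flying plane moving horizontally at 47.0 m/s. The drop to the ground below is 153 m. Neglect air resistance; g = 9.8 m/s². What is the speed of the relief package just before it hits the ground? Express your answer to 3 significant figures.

Fall time: t = √(2 × 153 / 9.8) = 5.588 s.
At impact: v_x = 47.0 m/s (unchanged), v_y = g t = 9.8 × 5.588 = 54.76 m/s.
Speed = √(v_x² + v_y²) = √(2209 + 2999) = 72.2 m/s.

72.2 m/s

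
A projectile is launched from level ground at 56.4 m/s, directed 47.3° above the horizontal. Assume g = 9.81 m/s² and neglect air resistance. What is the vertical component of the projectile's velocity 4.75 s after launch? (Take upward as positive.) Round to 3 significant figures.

-5.15 m/s

Initial vertical component: v_y0 = 56.4 sin 47.3° = 41.45 m/s.
v_y(t) = v_y0 − g t = 41.45 − 9.81 × 4.75 = -5.15 m/s.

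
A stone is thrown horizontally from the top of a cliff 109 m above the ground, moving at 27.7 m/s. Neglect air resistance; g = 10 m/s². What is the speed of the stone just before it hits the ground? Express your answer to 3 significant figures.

Fall time: t = √(2 × 109 / 10) = 4.669 s.
At impact: v_x = 27.7 m/s (unchanged), v_y = g t = 10 × 4.669 = 46.69 m/s.
Speed = √(v_x² + v_y²) = √(767.3 + 2180) = 54.3 m/s.

54.3 m/s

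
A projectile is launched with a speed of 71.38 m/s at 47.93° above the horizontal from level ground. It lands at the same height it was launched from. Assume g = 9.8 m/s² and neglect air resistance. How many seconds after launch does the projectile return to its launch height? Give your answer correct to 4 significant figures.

Vertical component: v_y = 71.38 sin 47.93° = 52.987 m/s.
For a projectile landing at launch height, time of flight is t = 2 v_y / g = 2 × 52.987 / 9.8 = 10.81 s.

10.81 s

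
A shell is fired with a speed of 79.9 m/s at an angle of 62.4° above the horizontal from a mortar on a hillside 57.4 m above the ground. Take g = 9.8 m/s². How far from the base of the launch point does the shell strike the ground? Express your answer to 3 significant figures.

Components: v_x = 79.9 cos 62.4° = 37.02 m/s, v_y = 79.9 sin 62.4° = 70.81 m/s.
Vertical: 0 = 57.4 + 70.81 t − ½(9.8) t² ⇒ 4.900 t² − 70.81 t − 57.4 = 0.
t = [70.81 + √(5014 + 1125)] / 9.800 = 15.22 s.
Horizontal: R = v_x · t = 37.02 × 15.22 = 563 m.

563 m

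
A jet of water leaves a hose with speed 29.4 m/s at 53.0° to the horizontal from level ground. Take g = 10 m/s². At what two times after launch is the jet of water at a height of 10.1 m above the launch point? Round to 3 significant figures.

v_y0 = 29.4 sin 53.0° = 23.48 m/s.
Set y = v_y0 t − ½ g t² = 10.1: 5.000 t² − 23.48 t + 10.1 = 0.
t = [23.48 ± √(551.3 − 202.0)] / 10 = (23.48 ± 18.69) / 10, giving t = 0.479 s or t = 4.22 s.
So the jet of water is at 10.1 m at t = 0.479 s (rising) and t = 4.22 s (falling).

0.479 s and 4.22 s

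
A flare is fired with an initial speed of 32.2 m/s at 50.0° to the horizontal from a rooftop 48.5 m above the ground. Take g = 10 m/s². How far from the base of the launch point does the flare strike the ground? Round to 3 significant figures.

133 m

Components: v_x = 32.2 cos 50.0° = 20.70 m/s, v_y = 32.2 sin 50.0° = 24.67 m/s.
Vertical: 0 = 48.5 + 24.67 t − ½(10) t² ⇒ 5.000 t² − 24.67 t − 48.5 = 0.
t = [24.67 + √(608.6 + 970.0)] / 10.00 = 6.440 s.
Horizontal: R = v_x · t = 20.70 × 6.440 = 133 m.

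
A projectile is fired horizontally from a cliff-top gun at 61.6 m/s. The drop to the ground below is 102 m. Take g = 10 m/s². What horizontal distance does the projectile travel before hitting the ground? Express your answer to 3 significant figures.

278 m

Initial vertical velocity is zero, so the fall time comes from h = ½ g t²: t = √(2 × 102 / 10) = 4.517 s.
Horizontal motion is uniform at 61.6 m/s, so x = 61.6 × 4.517 = 278 m.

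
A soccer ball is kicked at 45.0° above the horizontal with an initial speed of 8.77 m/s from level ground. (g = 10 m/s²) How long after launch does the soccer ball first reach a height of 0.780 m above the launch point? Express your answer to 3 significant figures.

v_y0 = 8.77 sin 45.0° = 6.201 m/s.
Set y = v_y0 t − ½ g t² = 0.780: 5.000 t² − 6.201 t + 0.780 = 0.
t = [6.201 ± √(38.45 − 15.60)] / 10 = (6.201 ± 4.780) / 10, giving t = 0.142 s or t = 1.10 s.
The soccer ball is on the way up at the first time, so t = 0.142 s.

0.142 s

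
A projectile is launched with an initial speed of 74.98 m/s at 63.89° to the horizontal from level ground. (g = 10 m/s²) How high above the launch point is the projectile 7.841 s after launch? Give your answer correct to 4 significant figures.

220.5 m

v_y0 = 74.98 sin 63.89° = 67.328 m/s.
y(t) = v_y0 t − ½ g t² = 67.328×7.841 − 5.000×7.841² = 220.5 m.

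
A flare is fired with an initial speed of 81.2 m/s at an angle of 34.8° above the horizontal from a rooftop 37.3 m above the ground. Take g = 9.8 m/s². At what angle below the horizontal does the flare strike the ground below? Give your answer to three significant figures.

v_x = 81.2 cos 34.8° = 66.68 m/s.
At impact |v_y| = √(v_y0² + 2 g h) = √(46.34² + 2×9.8×37.3) = 53.65 m/s.
Angle below horizontal = arctan(|v_y| / v_x) = arctan(53.65 / 66.68) = 38.8°.

38.8°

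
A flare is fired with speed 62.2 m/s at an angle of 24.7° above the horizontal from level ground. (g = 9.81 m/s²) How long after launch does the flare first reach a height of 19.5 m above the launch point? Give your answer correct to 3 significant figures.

v_y0 = 62.2 sin 24.7° = 25.99 m/s.
Set y = v_y0 t − ½ g t² = 19.5: 4.905 t² − 25.99 t + 19.5 = 0.
t = [25.99 ± √(675.5 − 382.6)] / 9.81 = (25.99 ± 17.11) / 9.81, giving t = 0.905 s or t = 4.39 s.
The flare is on the way up at the first time, so t = 0.905 s.

0.905 s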